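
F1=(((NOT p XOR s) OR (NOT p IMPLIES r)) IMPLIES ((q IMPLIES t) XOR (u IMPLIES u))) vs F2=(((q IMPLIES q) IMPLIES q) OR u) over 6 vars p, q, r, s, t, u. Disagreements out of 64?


F1 = (((NOT p XOR s) OR (NOT p IMPLIES r)) IMPLIES ((q IMPLIES t) XOR (u IMPLIES u)))
F2 = (((q IMPLIES q) IMPLIES q) OR u)
Evaluate both on each of 64 rows (bits = p,q,r,s,t,u):
  row 0 [000000]: F1=0 F2=0 -> 0
  row 1 [000001]: F1=0 F2=1 (differ) -> 1
  row 2 [000010]: F1=0 F2=0 -> 0
  row 3 [000011]: F1=0 F2=1 (differ) -> 1
  row 4 [000100]: F1=1 F2=0 (differ) -> 1
  (every remaining row is evaluated the same way; all 64 results are listed next)
Full result column, 8 rows per line (p,q,r fixed per line; s,t,u runs 000..111 left to right):
  rows 0-7 [p,q,r=000]: 01011010  (ones: 4)
  rows 8-15 [p,q,r=001]: 01010101  (ones: 4)
  rows 16-23 [p,q,r=010]: 00110000  (ones: 2)
  rows 24-31 [p,q,r=011]: 00110011  (ones: 4)
  rows 32-39 [p,q,r=100]: 01010101  (ones: 4)
  rows 40-47 [p,q,r=101]: 01010101  (ones: 4)
  rows 48-55 [p,q,r=110]: 00110011  (ones: 4)
  rows 56-63 [p,q,r=111]: 00110011  (ones: 4)
Disagreements = 4+4+2+4+4+4+4+4 = 30

30


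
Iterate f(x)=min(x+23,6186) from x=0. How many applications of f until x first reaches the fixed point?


Step 1: x=0, cap=6186, increment=23
Step 2: x grows by 23 each step until capped at 6186; fixed point is x=6186
Step 3: iterations = ceil(6186/23) = 269

269


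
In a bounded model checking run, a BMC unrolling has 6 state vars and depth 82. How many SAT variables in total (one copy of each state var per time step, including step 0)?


BMC unrolls to depth k, creating one copy of each state var for steps 0..k.
Step count = 82 + 1 = 83 (steps 0 through 82)
Vars per step = 6
Total = 6 * 83 = 498

498


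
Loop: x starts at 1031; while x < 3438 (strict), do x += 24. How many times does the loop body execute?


Step 1: x goes from 1031 toward 3438 by 24; the body runs while x<3438, so iterations = ceil((bound-start)/step)
Step 2: Distance=2407
Step 3: ceil(2407/24)=101

101


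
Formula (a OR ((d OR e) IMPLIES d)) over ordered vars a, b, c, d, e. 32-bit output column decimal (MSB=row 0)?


Formula: (a OR ((d OR e) IMPLIES d)) over a, b, c, d, e (32 rows)
Evaluate each row (bits = a,b,c,d,e, MSB first):
  row 0 [00000]: (0 OR ((0 OR 0) IMPLIES 0)) -> 1
  row 1 [00001]: (0 OR ((0 OR 1) IMPLIES 0)) -> 0
  row 2 [00010]: (0 OR ((1 OR 0) IMPLIES 1)) -> 1
  row 3 [00011]: (0 OR ((1 OR 1) IMPLIES 1)) -> 1
  row 4 [00100]: (0 OR ((0 OR 0) IMPLIES 0)) -> 1
  row 5 [00101]: (0 OR ((0 OR 1) IMPLIES 0)) -> 0
  row 6 [00110]: (0 OR ((1 OR 0) IMPLIES 1)) -> 1
  row 7 [00111]: (0 OR ((1 OR 1) IMPLIES 1)) -> 1
  row 8 [01000]: (0 OR ((0 OR 0) IMPLIES 0)) -> 1
  row 9 [01001]: (0 OR ((0 OR 1) IMPLIES 0)) -> 0
  row 10 [01010]: (0 OR ((1 OR 0) IMPLIES 1)) -> 1
  row 11 [01011]: (0 OR ((1 OR 1) IMPLIES 1)) -> 1
  row 12 [01100]: (0 OR ((0 OR 0) IMPLIES 0)) -> 1
  row 13 [01101]: (0 OR ((0 OR 1) IMPLIES 0)) -> 0
  row 14 [01110]: (0 OR ((1 OR 0) IMPLIES 1)) -> 1
  row 15 [01111]: (0 OR ((1 OR 1) IMPLIES 1)) -> 1
  row 16 [10000]: (1 OR ((0 OR 0) IMPLIES 0)) -> 1
  row 17 [10001]: (1 OR ((0 OR 1) IMPLIES 0)) -> 1
  row 18 [10010]: (1 OR ((1 OR 0) IMPLIES 1)) -> 1
  row 19 [10011]: (1 OR ((1 OR 1) IMPLIES 1)) -> 1
  row 20 [10100]: (1 OR ((0 OR 0) IMPLIES 0)) -> 1
  row 21 [10101]: (1 OR ((0 OR 1) IMPLIES 0)) -> 1
  row 22 [10110]: (1 OR ((1 OR 0) IMPLIES 1)) -> 1
  row 23 [10111]: (1 OR ((1 OR 1) IMPLIES 1)) -> 1
  row 24 [11000]: (1 OR ((0 OR 0) IMPLIES 0)) -> 1
  row 25 [11001]: (1 OR ((0 OR 1) IMPLIES 0)) -> 1
  row 26 [11010]: (1 OR ((1 OR 0) IMPLIES 1)) -> 1
  row 27 [11011]: (1 OR ((1 OR 1) IMPLIES 1)) -> 1
  row 28 [11100]: (1 OR ((0 OR 0) IMPLIES 0)) -> 1
  row 29 [11101]: (1 OR ((0 OR 1) IMPLIES 0)) -> 1
  row 30 [11110]: (1 OR ((1 OR 0) IMPLIES 1)) -> 1
  row 31 [11111]: (1 OR ((1 OR 1) IMPLIES 1)) -> 1
Full result column, 4 rows per line (a,b,c fixed per line; d,e runs 00..11 left to right):
  rows 0-3 [a,b,c=000]: 1011  = hex B
  rows 4-7 [a,b,c=001]: 1011  = hex B
  rows 8-11 [a,b,c=010]: 1011  = hex B
  rows 12-15 [a,b,c=011]: 1011  = hex B
  rows 16-19 [a,b,c=100]: 1111  = hex F
  rows 20-23 [a,b,c=101]: 1111  = hex F
  rows 24-27 [a,b,c=110]: 1111  = hex F
  rows 28-31 [a,b,c=111]: 1111  = hex F
Output column (row 0 .. row 31) = 10111011101110111111111111111111
Output column grouped in 4s = 1011 1011 1011 1011 1111 1111 1111 1111 = 0xBBBBFFFF
Convert to decimal digit by digit (value = value*16 + digit):
  B -> 11
  11*16 + 11 (B) = 187
  187*16 + 11 (B) = 3003
  3003*16 + 11 (B) = 48059
  48059*16 + 15 (F) = 768959
  768959*16 + 15 (F) = 12303359
  12303359*16 + 15 (F) = 196853759
  196853759*16 + 15 (F) = 3149660159
Decimal = 3149660159

3149660159


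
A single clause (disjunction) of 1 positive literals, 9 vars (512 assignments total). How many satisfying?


Step 1: Total=2^9=512
Step 2: Unsat when all 1 false: 2^8=256
Step 3: Sat=512-256=256

256


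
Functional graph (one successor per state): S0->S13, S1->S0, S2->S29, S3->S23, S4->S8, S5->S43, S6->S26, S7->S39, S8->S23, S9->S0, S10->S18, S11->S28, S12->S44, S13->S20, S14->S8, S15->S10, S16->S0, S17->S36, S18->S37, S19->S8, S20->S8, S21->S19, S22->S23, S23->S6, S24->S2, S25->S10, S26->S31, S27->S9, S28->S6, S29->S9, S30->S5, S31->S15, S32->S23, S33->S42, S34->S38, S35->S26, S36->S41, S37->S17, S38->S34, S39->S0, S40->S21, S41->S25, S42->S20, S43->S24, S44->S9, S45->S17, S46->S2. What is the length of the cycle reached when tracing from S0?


Trace from S0 until a state repeats:
  S0 -> S13 -> S20 -> S8 -> S23 -> S6 -> S26 -> S31 -> S15 -> S10 -> S18 -> S37 -> S17 -> S36 -> S41 -> S25 -> S10
S10 first seen at step 9, revisited at step 16.
Cycle length = 16 - 9 = 7

7


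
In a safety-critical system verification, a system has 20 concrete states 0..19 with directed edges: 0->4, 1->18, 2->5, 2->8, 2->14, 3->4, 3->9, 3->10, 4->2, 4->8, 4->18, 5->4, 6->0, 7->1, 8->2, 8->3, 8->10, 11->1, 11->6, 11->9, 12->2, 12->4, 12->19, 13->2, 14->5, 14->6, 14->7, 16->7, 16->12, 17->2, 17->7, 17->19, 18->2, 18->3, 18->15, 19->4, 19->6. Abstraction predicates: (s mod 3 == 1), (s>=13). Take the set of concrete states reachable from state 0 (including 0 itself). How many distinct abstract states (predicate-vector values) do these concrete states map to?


BFS from 0:
Concrete reachable: {0, 1, 2, 3, 4, 5, 6, 7, 8, 9, 10, 14, 15, 18}
Abstract via predicates (s mod 3 == 1), (s>=13):
  (0,0) <- {0, 2, 3, 5, 6, 8, 9}
  (0,1) <- {14, 15, 18}
  (1,0) <- {1, 4, 7, 10}
Distinct abstract states = 3

3


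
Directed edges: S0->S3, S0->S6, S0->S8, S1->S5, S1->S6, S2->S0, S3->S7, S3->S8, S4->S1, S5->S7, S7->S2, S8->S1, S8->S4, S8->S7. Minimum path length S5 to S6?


BFS layer-by-layer from S5:
  dist 0: {S5}
  dist 1: {S7}
  dist 2: {S2}
  dist 3: {S0}
  dist 4: {S3, S6, S8}
  -> S6 reached at distance 4
Shortest path length = 4

4


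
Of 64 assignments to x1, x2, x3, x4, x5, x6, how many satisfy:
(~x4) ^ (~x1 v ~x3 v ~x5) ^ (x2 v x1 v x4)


CNF with 3 clauses over 6 vars (64 assignments).
An assignment satisfies CNF iff every clause has >=1 true literal.
Check each row (bits = x1,x2,x3,x4,x5,x6; clause T/F shown):
  row 0 [000000]: clauses=TTF -> 0
  row 1 [000001]: clauses=TTF -> 0
  row 2 [000010]: clauses=TTF -> 0
  row 3 [000011]: clauses=TTF -> 0
  row 4 [000100]: clauses=FTT -> 0
  (every remaining row is evaluated the same way; all 64 results are listed next)
Full result column, 8 rows per line (x1,x2,x3 fixed per line; x4,x5,x6 runs 000..111 left to right):
  rows 0-7 [x1,x2,x3=000]: 00000000  (ones: 0)
  rows 8-15 [x1,x2,x3=001]: 00000000  (ones: 0)
  rows 16-23 [x1,x2,x3=010]: 11110000  (ones: 4)
  rows 24-31 [x1,x2,x3=011]: 11110000  (ones: 4)
  rows 32-39 [x1,x2,x3=100]: 11110000  (ones: 4)
  rows 40-47 [x1,x2,x3=101]: 11000000  (ones: 2)
  rows 48-55 [x1,x2,x3=110]: 11110000  (ones: 4)
  rows 56-63 [x1,x2,x3=111]: 11000000  (ones: 2)
Satisfying assignments = 0+0+4+4+4+2+4+2 = 20

20


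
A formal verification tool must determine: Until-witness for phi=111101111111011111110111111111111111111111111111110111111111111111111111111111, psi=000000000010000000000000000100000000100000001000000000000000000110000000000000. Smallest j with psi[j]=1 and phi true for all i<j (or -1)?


(phi U psi) at 0: need smallest j with psi[j]=1 and phi[i]=1 for all i in [0,j).
Scan from step 0:
  step 0: phi=1, psi=0 -> continue
  step 1: phi=1, psi=0 -> continue
  step 2: phi=1, psi=0 -> continue
  step 3: phi=1, psi=0 -> continue
  step 4: phi=0 -> phi-prefix broken from here
  step 10: psi=1 but phi already failed -> not a witness
  step 27: psi=1 but phi already failed -> not a witness
  step 36: psi=1 but phi already failed -> not a witness
  step 44: psi=1 but phi already failed -> not a witness
  step 63: psi=1 but phi already failed -> not a witness
  step 64: psi=1 but phi already failed -> not a witness
  end of trace: no witness -> -1
Witness step = -1

-1


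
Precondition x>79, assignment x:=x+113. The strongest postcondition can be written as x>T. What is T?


Formula: sp(P, x:=E) = exists old_x. (x = E[old_x/x]) AND P[old_x/x] (old_x is the value of x before the assignment; eliminate old_x by solving x = E[old_x/x] for old_x)
Step 1: Precondition P: x>79, i.e. old_x > 79
Step 2: Assignment gives x = old_x + 113, so old_x = x - 113
Step 3: Substitute into P: x - 113 > 79
Step 4: Simplify: x > 79+113 = 192

192


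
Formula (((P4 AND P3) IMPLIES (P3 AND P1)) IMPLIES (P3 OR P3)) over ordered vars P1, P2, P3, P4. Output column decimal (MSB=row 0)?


Formula: (((P4 AND P3) IMPLIES (P3 AND P1)) IMPLIES (P3 OR P3)) over P1, P2, P3, P4 (16 rows)
Evaluate each row (bits = P1,P2,P3,P4, MSB first):
  row 0 [0000]: (((0 AND 0) IMPLIES (0 AND 0)) IMPLIES (0 OR 0)) -> 0
  row 1 [0001]: (((1 AND 0) IMPLIES (0 AND 0)) IMPLIES (0 OR 0)) -> 0
  row 2 [0010]: (((0 AND 1) IMPLIES (1 AND 0)) IMPLIES (1 OR 1)) -> 1
  row 3 [0011]: (((1 AND 1) IMPLIES (1 AND 0)) IMPLIES (1 OR 1)) -> 1
  row 4 [0100]: (((0 AND 0) IMPLIES (0 AND 0)) IMPLIES (0 OR 0)) -> 0
  row 5 [0101]: (((1 AND 0) IMPLIES (0 AND 0)) IMPLIES (0 OR 0)) -> 0
  row 6 [0110]: (((0 AND 1) IMPLIES (1 AND 0)) IMPLIES (1 OR 1)) -> 1
  row 7 [0111]: (((1 AND 1) IMPLIES (1 AND 0)) IMPLIES (1 OR 1)) -> 1
  row 8 [1000]: (((0 AND 0) IMPLIES (0 AND 1)) IMPLIES (0 OR 0)) -> 0
  row 9 [1001]: (((1 AND 0) IMPLIES (0 AND 1)) IMPLIES (0 OR 0)) -> 0
  row 10 [1010]: (((0 AND 1) IMPLIES (1 AND 1)) IMPLIES (1 OR 1)) -> 1
  row 11 [1011]: (((1 AND 1) IMPLIES (1 AND 1)) IMPLIES (1 OR 1)) -> 1
  row 12 [1100]: (((0 AND 0) IMPLIES (0 AND 1)) IMPLIES (0 OR 0)) -> 0
  row 13 [1101]: (((1 AND 0) IMPLIES (0 AND 1)) IMPLIES (0 OR 0)) -> 0
  row 14 [1110]: (((0 AND 1) IMPLIES (1 AND 1)) IMPLIES (1 OR 1)) -> 1
  row 15 [1111]: (((1 AND 1) IMPLIES (1 AND 1)) IMPLIES (1 OR 1)) -> 1
Full result column, 4 rows per line (P1,P2 fixed per line; P3,P4 runs 00..11 left to right):
  rows 0-3 [P1,P2=00]: 0011  = hex 3
  rows 4-7 [P1,P2=01]: 0011  = hex 3
  rows 8-11 [P1,P2=10]: 0011  = hex 3
  rows 12-15 [P1,P2=11]: 0011  = hex 3
Output column (row 0 .. row 15) = 0011001100110011
Output column grouped in 4s = 0011 0011 0011 0011 = 0x3333
Convert to decimal digit by digit (value = value*16 + digit):
  3 -> 3
  3*16 + 3 = 51
  51*16 + 3 = 819
  819*16 + 3 = 13107
Decimal = 13107

13107


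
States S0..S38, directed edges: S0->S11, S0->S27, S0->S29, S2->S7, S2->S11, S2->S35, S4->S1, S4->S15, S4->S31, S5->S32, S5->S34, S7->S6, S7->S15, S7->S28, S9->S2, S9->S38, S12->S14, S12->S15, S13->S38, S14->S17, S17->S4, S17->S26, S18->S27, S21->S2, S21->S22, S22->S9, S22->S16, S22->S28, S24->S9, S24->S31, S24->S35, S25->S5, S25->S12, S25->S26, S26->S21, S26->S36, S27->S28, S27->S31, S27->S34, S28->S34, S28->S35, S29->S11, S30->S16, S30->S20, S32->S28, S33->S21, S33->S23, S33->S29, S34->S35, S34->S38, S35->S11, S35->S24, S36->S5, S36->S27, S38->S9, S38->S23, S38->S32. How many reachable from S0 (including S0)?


BFS from S0:
  layer 0: {S0}
  layer 1: {S11, S27, S29}
  layer 2: {S28, S31, S34}
  layer 3: {S35, S38}
  layer 4: {S9, S23, S24, S32}
  layer 5: {S2}
  layer 6: {S7}
  layer 7: {S6, S15}
Reachable set: {S0, S2, S6, S7, S9, S11, S15, S23, S24, S27, S28, S29, S31, S32, S34, S35, S38}
Count = 17

17


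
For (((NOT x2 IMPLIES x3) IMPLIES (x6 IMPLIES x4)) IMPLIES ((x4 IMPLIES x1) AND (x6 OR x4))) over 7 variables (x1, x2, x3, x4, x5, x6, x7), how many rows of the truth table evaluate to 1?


Formula: (((NOT x2 IMPLIES x3) IMPLIES (x6 IMPLIES x4)) IMPLIES ((x4 IMPLIES x1) AND (x6 OR x4))) over 7 vars (128 rows)
Evaluate each row (x1, x2, x3, x4, x5, x6, x7 as bits, MSB first):
  row 0 [0000000]: (((NOT 0 IMPLIES 0) IMPLIES (0 IMPLIES 0)) IMPLIES ((0 IMPLIES 0) AND (0 OR 0))) -> 0
  row 1 [0000001]: (((NOT 0 IMPLIES 0) IMPLIES (0 IMPLIES 0)) IMPLIES ((0 IMPLIES 0) AND (0 OR 0))) -> 0
  row 2 [0000010]: (((NOT 0 IMPLIES 0) IMPLIES (1 IMPLIES 0)) IMPLIES ((0 IMPLIES 0) AND (1 OR 0))) -> 1
  row 3 [0000011]: (((NOT 0 IMPLIES 0) IMPLIES (1 IMPLIES 0)) IMPLIES ((0 IMPLIES 0) AND (1 OR 0))) -> 1
  row 4 [0000100]: (((NOT 0 IMPLIES 0) IMPLIES (0 IMPLIES 0)) IMPLIES ((0 IMPLIES 0) AND (0 OR 0))) -> 0
  (every remaining row is evaluated the same way; all 128 results are listed next)
Full result column, 8 rows per line (x1,x2,x3,x4 fixed per line; x5,x6,x7 runs 000..111 left to right):
  rows 0-7 [x1,x2,x3,x4=0000]: 00110011  (ones: 4)
  rows 8-15 [x1,x2,x3,x4=0001]: 00000000  (ones: 0)
  rows 16-23 [x1,x2,x3,x4=0010]: 00110011  (ones: 4)
  rows 24-31 [x1,x2,x3,x4=0011]: 00000000  (ones: 0)
  rows 32-39 [x1,x2,x3,x4=0100]: 00110011  (ones: 4)
  rows 40-47 [x1,x2,x3,x4=0101]: 00000000  (ones: 0)
  rows 48-55 [x1,x2,x3,x4=0110]: 00110011  (ones: 4)
  rows 56-63 [x1,x2,x3,x4=0111]: 00000000  (ones: 0)
  rows 64-71 [x1,x2,x3,x4=1000]: 00110011  (ones: 4)
  rows 72-79 [x1,x2,x3,x4=1001]: 11111111  (ones: 8)
  rows 80-87 [x1,x2,x3,x4=1010]: 00110011  (ones: 4)
  rows 88-95 [x1,x2,x3,x4=1011]: 11111111  (ones: 8)
  rows 96-103 [x1,x2,x3,x4=1100]: 00110011  (ones: 4)
  rows 104-111 [x1,x2,x3,x4=1101]: 11111111  (ones: 8)
  rows 112-119 [x1,x2,x3,x4=1110]: 00110011  (ones: 4)
  rows 120-127 [x1,x2,x3,x4=1111]: 11111111  (ones: 8)
Count of 1-rows = 4+0+4+0+4+0+4+0+4+8+4+8+4+8+4+8 = 64

64


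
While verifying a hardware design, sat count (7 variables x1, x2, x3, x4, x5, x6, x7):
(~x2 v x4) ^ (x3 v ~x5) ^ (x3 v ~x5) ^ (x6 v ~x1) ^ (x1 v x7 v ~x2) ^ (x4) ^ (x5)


CNF with 7 clauses over 7 vars (128 assignments).
An assignment satisfies CNF iff every clause has >=1 true literal.
Check each row (bits = x1,x2,x3,x4,x5,x6,x7; clause T/F shown):
  row 0 [0000000]: clauses=TTTTTFF -> 0
  row 1 [0000001]: clauses=TTTTTFF -> 0
  row 2 [0000010]: clauses=TTTTTFF -> 0
  row 3 [0000011]: clauses=TTTTTFF -> 0
  row 4 [0000100]: clauses=TFFTTFT -> 0
  (every remaining row is evaluated the same way; all 128 results are listed next)
Full result column, 8 rows per line (x1,x2,x3,x4 fixed per line; x5,x6,x7 runs 000..111 left to right):
  rows 0-7 [x1,x2,x3,x4=0000]: 00000000  (ones: 0)
  rows 8-15 [x1,x2,x3,x4=0001]: 00000000  (ones: 0)
  rows 16-23 [x1,x2,x3,x4=0010]: 00000000  (ones: 0)
  rows 24-31 [x1,x2,x3,x4=0011]: 00001111  (ones: 4)
  rows 32-39 [x1,x2,x3,x4=0100]: 00000000  (ones: 0)
  rows 40-47 [x1,x2,x3,x4=0101]: 00000000  (ones: 0)
  rows 48-55 [x1,x2,x3,x4=0110]: 00000000  (ones: 0)
  rows 56-63 [x1,x2,x3,x4=0111]: 00000101  (ones: 2)
  rows 64-71 [x1,x2,x3,x4=1000]: 00000000  (ones: 0)
  rows 72-79 [x1,x2,x3,x4=1001]: 00000000  (ones: 0)
  rows 80-87 [x1,x2,x3,x4=1010]: 00000000  (ones: 0)
  rows 88-95 [x1,x2,x3,x4=1011]: 00000011  (ones: 2)
  rows 96-103 [x1,x2,x3,x4=1100]: 00000000  (ones: 0)
  rows 104-111 [x1,x2,x3,x4=1101]: 00000000  (ones: 0)
  rows 112-119 [x1,x2,x3,x4=1110]: 00000000  (ones: 0)
  rows 120-127 [x1,x2,x3,x4=1111]: 00000011  (ones: 2)
Satisfying assignments = 0+0+0+4+0+0+0+2+0+0+0+2+0+0+0+2 = 10

10


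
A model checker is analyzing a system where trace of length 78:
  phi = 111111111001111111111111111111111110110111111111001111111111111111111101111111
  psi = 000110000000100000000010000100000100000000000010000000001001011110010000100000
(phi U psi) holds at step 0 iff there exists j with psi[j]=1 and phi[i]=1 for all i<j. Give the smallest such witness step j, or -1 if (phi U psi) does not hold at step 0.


(phi U psi) at 0: need smallest j with psi[j]=1 and phi[i]=1 for all i in [0,j).
Scan from step 0:
  step 0: phi=1, psi=0 -> continue
  step 1: phi=1, psi=0 -> continue
  step 2: phi=1, psi=0 -> continue
  step 3: psi=1 and phi held for [0,3) -> witness found
Witness step = 3

3


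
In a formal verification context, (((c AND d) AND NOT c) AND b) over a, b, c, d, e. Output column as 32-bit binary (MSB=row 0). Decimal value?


Formula: (((c AND d) AND NOT c) AND b) over a, b, c, d, e (32 rows)
Evaluate each row (bits = a,b,c,d,e, MSB first):
  row 0 [00000]: (((0 AND 0) AND NOT 0) AND 0) -> 0
  row 1 [00001]: (((0 AND 0) AND NOT 0) AND 0) -> 0
  row 2 [00010]: (((0 AND 1) AND NOT 0) AND 0) -> 0
  row 3 [00011]: (((0 AND 1) AND NOT 0) AND 0) -> 0
  row 4 [00100]: (((1 AND 0) AND NOT 1) AND 0) -> 0
  row 5 [00101]: (((1 AND 0) AND NOT 1) AND 0) -> 0
  row 6 [00110]: (((1 AND 1) AND NOT 1) AND 0) -> 0
  row 7 [00111]: (((1 AND 1) AND NOT 1) AND 0) -> 0
  row 8 [01000]: (((0 AND 0) AND NOT 0) AND 1) -> 0
  row 9 [01001]: (((0 AND 0) AND NOT 0) AND 1) -> 0
  row 10 [01010]: (((0 AND 1) AND NOT 0) AND 1) -> 0
  row 11 [01011]: (((0 AND 1) AND NOT 0) AND 1) -> 0
  row 12 [01100]: (((1 AND 0) AND NOT 1) AND 1) -> 0
  row 13 [01101]: (((1 AND 0) AND NOT 1) AND 1) -> 0
  row 14 [01110]: (((1 AND 1) AND NOT 1) AND 1) -> 0
  row 15 [01111]: (((1 AND 1) AND NOT 1) AND 1) -> 0
  row 16 [10000]: (((0 AND 0) AND NOT 0) AND 0) -> 0
  row 17 [10001]: (((0 AND 0) AND NOT 0) AND 0) -> 0
  row 18 [10010]: (((0 AND 1) AND NOT 0) AND 0) -> 0
  row 19 [10011]: (((0 AND 1) AND NOT 0) AND 0) -> 0
  row 20 [10100]: (((1 AND 0) AND NOT 1) AND 0) -> 0
  row 21 [10101]: (((1 AND 0) AND NOT 1) AND 0) -> 0
  row 22 [10110]: (((1 AND 1) AND NOT 1) AND 0) -> 0
  row 23 [10111]: (((1 AND 1) AND NOT 1) AND 0) -> 0
  row 24 [11000]: (((0 AND 0) AND NOT 0) AND 1) -> 0
  row 25 [11001]: (((0 AND 0) AND NOT 0) AND 1) -> 0
  row 26 [11010]: (((0 AND 1) AND NOT 0) AND 1) -> 0
  row 27 [11011]: (((0 AND 1) AND NOT 0) AND 1) -> 0
  row 28 [11100]: (((1 AND 0) AND NOT 1) AND 1) -> 0
  row 29 [11101]: (((1 AND 0) AND NOT 1) AND 1) -> 0
  row 30 [11110]: (((1 AND 1) AND NOT 1) AND 1) -> 0
  row 31 [11111]: (((1 AND 1) AND NOT 1) AND 1) -> 0
Full result column, 4 rows per line (a,b,c fixed per line; d,e runs 00..11 left to right):
  rows 0-3 [a,b,c=000]: 0000  = hex 0
  rows 4-7 [a,b,c=001]: 0000  = hex 0
  rows 8-11 [a,b,c=010]: 0000  = hex 0
  rows 12-15 [a,b,c=011]: 0000  = hex 0
  rows 16-19 [a,b,c=100]: 0000  = hex 0
  rows 20-23 [a,b,c=101]: 0000  = hex 0
  rows 24-27 [a,b,c=110]: 0000  = hex 0
  rows 28-31 [a,b,c=111]: 0000  = hex 0
Output column (row 0 .. row 31) = 00000000000000000000000000000000
Output column grouped in 4s = 0000 0000 0000 0000 0000 0000 0000 0000 = 0x00000000
Convert to decimal digit by digit (value = value*16 + digit):
  0 -> 0
  0*16 + 0 = 0
  0*16 + 0 = 0
  0*16 + 0 = 0
  0*16 + 0 = 0
  0*16 + 0 = 0
  0*16 + 0 = 0
  0*16 + 0 = 0
Decimal = 0

0


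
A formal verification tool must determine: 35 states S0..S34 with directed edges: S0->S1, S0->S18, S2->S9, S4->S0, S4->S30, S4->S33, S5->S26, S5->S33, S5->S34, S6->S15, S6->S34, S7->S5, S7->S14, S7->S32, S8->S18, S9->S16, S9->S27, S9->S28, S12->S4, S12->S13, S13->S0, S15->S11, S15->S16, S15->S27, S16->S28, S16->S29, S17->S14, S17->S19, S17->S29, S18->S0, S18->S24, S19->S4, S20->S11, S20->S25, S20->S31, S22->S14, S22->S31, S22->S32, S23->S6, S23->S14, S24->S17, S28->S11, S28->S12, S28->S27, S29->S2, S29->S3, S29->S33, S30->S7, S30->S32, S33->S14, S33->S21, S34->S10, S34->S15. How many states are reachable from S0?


BFS from S0:
  layer 0: {S0}
  layer 1: {S1, S18}
  layer 2: {S24}
  layer 3: {S17}
  layer 4: {S14, S19, S29}
  layer 5: {S2, S3, S4, S33}
  layer 6: {S9, S21, S30}
  layer 7: {S7, S16, S27, S28, S32}
  layer 8: {S5, S11, S12}
  layer 9: {S13, S26, S34}
  layer 10: {S10, S15}
Reachable set: {S0, S1, S2, S3, S4, S5, S7, S9, S10, S11, S12, S13, S14, S15, S16, S17, S18, S19, S21, S24, S26, S27, S28, S29, S30, S32, S33, S34}
Count = 28

28


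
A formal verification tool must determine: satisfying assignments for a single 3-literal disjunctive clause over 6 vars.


Step 1: Total=2^6=64
Step 2: Unsat when all 3 false: 2^3=8
Step 3: Sat=64-8=56

56


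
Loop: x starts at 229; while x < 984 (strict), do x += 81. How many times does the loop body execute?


Step 1: x goes from 229 toward 984 by 81; the body runs while x<984, so iterations = ceil((bound-start)/step)
Step 2: Distance=755
Step 3: ceil(755/81)=10

10


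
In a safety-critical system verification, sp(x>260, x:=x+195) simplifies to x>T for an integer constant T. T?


Formula: sp(P, x:=E) = exists old_x. (x = E[old_x/x]) AND P[old_x/x] (old_x is the value of x before the assignment; eliminate old_x by solving x = E[old_x/x] for old_x)
Step 1: Precondition P: x>260, i.e. old_x > 260
Step 2: Assignment gives x = old_x + 195, so old_x = x - 195
Step 3: Substitute into P: x - 195 > 260
Step 4: Simplify: x > 260+195 = 455

455


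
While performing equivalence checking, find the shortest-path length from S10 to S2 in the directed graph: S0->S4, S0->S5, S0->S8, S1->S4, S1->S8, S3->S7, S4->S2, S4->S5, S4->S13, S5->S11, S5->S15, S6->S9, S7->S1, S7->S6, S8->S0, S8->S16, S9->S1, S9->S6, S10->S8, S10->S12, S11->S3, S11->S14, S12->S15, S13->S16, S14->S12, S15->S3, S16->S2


BFS layer-by-layer from S10:
  dist 0: {S10}
  dist 1: {S8, S12}
  dist 2: {S0, S15, S16}
  dist 3: {S2, S3, S4, S5}
  -> S2 reached at distance 3
Shortest path length = 3

3


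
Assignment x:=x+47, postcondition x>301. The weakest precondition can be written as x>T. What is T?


Formula: wp(x:=E, P) = P[E/x] (substitute E for x in postcondition)
Step 1: Postcondition: x>301
Step 2: Substitute x+47 for x: x+47>301
Step 3: Solve for x: x > 301-47 = 254

254


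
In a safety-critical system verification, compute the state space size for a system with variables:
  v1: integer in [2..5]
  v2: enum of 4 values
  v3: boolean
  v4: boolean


State space = product of domain sizes of all variables.
Domain sizes:
  v1 (integer in [2..5]): 4
  v2 (enum of 4 values): 4
  v3 (boolean): 2
  v4 (boolean): 2
Product = 4 * 4 * 2 * 2 = 64

64


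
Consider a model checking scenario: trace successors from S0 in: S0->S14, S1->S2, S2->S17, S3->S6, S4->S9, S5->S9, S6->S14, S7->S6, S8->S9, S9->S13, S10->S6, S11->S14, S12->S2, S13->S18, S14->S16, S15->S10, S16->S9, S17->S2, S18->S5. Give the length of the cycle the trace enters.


Trace from S0 until a state repeats:
  S0 -> S14 -> S16 -> S9 -> S13 -> S18 -> S5 -> S9
S9 first seen at step 3, revisited at step 7.
Cycle length = 7 - 3 = 4

4


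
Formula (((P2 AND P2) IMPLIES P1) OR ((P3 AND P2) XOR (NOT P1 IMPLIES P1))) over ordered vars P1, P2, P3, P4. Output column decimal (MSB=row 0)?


Formula: (((P2 AND P2) IMPLIES P1) OR ((P3 AND P2) XOR (NOT P1 IMPLIES P1))) over P1, P2, P3, P4 (16 rows)
Evaluate each row (bits = P1,P2,P3,P4, MSB first):
  row 0 [0000]: (((0 AND 0) IMPLIES 0) OR ((0 AND 0) XOR (NOT 0 IMPLIES 0))) -> 1
  row 1 [0001]: (((0 AND 0) IMPLIES 0) OR ((0 AND 0) XOR (NOT 0 IMPLIES 0))) -> 1
  row 2 [0010]: (((0 AND 0) IMPLIES 0) OR ((1 AND 0) XOR (NOT 0 IMPLIES 0))) -> 1
  row 3 [0011]: (((0 AND 0) IMPLIES 0) OR ((1 AND 0) XOR (NOT 0 IMPLIES 0))) -> 1
  row 4 [0100]: (((1 AND 1) IMPLIES 0) OR ((0 AND 1) XOR (NOT 0 IMPLIES 0))) -> 0
  row 5 [0101]: (((1 AND 1) IMPLIES 0) OR ((0 AND 1) XOR (NOT 0 IMPLIES 0))) -> 0
  row 6 [0110]: (((1 AND 1) IMPLIES 0) OR ((1 AND 1) XOR (NOT 0 IMPLIES 0))) -> 1
  row 7 [0111]: (((1 AND 1) IMPLIES 0) OR ((1 AND 1) XOR (NOT 0 IMPLIES 0))) -> 1
  row 8 [1000]: (((0 AND 0) IMPLIES 1) OR ((0 AND 0) XOR (NOT 1 IMPLIES 1))) -> 1
  row 9 [1001]: (((0 AND 0) IMPLIES 1) OR ((0 AND 0) XOR (NOT 1 IMPLIES 1))) -> 1
  row 10 [1010]: (((0 AND 0) IMPLIES 1) OR ((1 AND 0) XOR (NOT 1 IMPLIES 1))) -> 1
  row 11 [1011]: (((0 AND 0) IMPLIES 1) OR ((1 AND 0) XOR (NOT 1 IMPLIES 1))) -> 1
  row 12 [1100]: (((1 AND 1) IMPLIES 1) OR ((0 AND 1) XOR (NOT 1 IMPLIES 1))) -> 1
  row 13 [1101]: (((1 AND 1) IMPLIES 1) OR ((0 AND 1) XOR (NOT 1 IMPLIES 1))) -> 1
  row 14 [1110]: (((1 AND 1) IMPLIES 1) OR ((1 AND 1) XOR (NOT 1 IMPLIES 1))) -> 1
  row 15 [1111]: (((1 AND 1) IMPLIES 1) OR ((1 AND 1) XOR (NOT 1 IMPLIES 1))) -> 1
Full result column, 4 rows per line (P1,P2 fixed per line; P3,P4 runs 00..11 left to right):
  rows 0-3 [P1,P2=00]: 1111  = hex F
  rows 4-7 [P1,P2=01]: 0011  = hex 3
  rows 8-11 [P1,P2=10]: 1111  = hex F
  rows 12-15 [P1,P2=11]: 1111  = hex F
Output column (row 0 .. row 15) = 1111001111111111
Output column grouped in 4s = 1111 0011 1111 1111 = 0xF3FF
Convert to decimal digit by digit (value = value*16 + digit):
  F -> 15
  15*16 + 3 = 243
  243*16 + 15 (F) = 3903
  3903*16 + 15 (F) = 62463
Decimal = 62463

62463


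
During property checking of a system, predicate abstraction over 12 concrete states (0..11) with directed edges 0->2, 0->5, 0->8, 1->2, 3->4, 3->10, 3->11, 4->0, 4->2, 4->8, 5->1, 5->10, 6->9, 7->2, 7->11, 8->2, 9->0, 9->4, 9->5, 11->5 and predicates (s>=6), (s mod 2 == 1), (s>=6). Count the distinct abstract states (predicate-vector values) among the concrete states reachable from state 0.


BFS from 0:
Concrete reachable: {0, 1, 2, 5, 8, 10}
Abstract via predicates (s>=6), (s mod 2 == 1), (s>=6):
  (0,0,0) <- {0, 2}
  (0,1,0) <- {1, 5}
  (1,0,1) <- {8, 10}
Distinct abstract states = 3

3


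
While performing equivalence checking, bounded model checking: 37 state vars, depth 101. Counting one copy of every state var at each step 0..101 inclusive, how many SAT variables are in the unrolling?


BMC unrolls to depth k, creating one copy of each state var for steps 0..k.
Step count = 101 + 1 = 102 (steps 0 through 101)
Vars per step = 37
Total = 37 * 102 = 3774

3774


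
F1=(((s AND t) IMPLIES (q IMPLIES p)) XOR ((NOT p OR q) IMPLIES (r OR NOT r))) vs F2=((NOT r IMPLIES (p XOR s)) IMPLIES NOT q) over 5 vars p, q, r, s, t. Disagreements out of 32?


F1 = (((s AND t) IMPLIES (q IMPLIES p)) XOR ((NOT p OR q) IMPLIES (r OR NOT r)))
F2 = ((NOT r IMPLIES (p XOR s)) IMPLIES NOT q)
Evaluate both on each of 32 rows (bits = p,q,r,s,t):
  row 0 [00000]: F1=0 F2=1 (differ) -> 1
  row 1 [00001]: F1=0 F2=1 (differ) -> 1
  row 2 [00010]: F1=0 F2=1 (differ) -> 1
  row 3 [00011]: F1=0 F2=1 (differ) -> 1
  row 4 [00100]: F1=0 F2=1 (differ) -> 1
  row 5 [00101]: F1=0 F2=1 (differ) -> 1
  row 6 [00110]: F1=0 F2=1 (differ) -> 1
  row 7 [00111]: F1=0 F2=1 (differ) -> 1
  row 8 [01000]: F1=0 F2=1 (differ) -> 1
  row 9 [01001]: F1=0 F2=1 (differ) -> 1
  row 10 [01010]: F1=0 F2=0 -> 0
  row 11 [01011]: F1=1 F2=0 (differ) -> 1
  row 12 [01100]: F1=0 F2=0 -> 0
  row 13 [01101]: F1=0 F2=0 -> 0
  row 14 [01110]: F1=0 F2=0 -> 0
  row 15 [01111]: F1=1 F2=0 (differ) -> 1
  row 16 [10000]: F1=0 F2=1 (differ) -> 1
  row 17 [10001]: F1=0 F2=1 (differ) -> 1
  row 18 [10010]: F1=0 F2=1 (differ) -> 1
  row 19 [10011]: F1=0 F2=1 (differ) -> 1
  row 20 [10100]: F1=0 F2=1 (differ) -> 1
  row 21 [10101]: F1=0 F2=1 (differ) -> 1
  row 22 [10110]: F1=0 F2=1 (differ) -> 1
  row 23 [10111]: F1=0 F2=1 (differ) -> 1
  row 24 [11000]: F1=0 F2=0 -> 0
  row 25 [11001]: F1=0 F2=0 -> 0
  row 26 [11010]: F1=0 F2=1 (differ) -> 1
  row 27 [11011]: F1=0 F2=1 (differ) -> 1
  row 28 [11100]: F1=0 F2=0 -> 0
  row 29 [11101]: F1=0 F2=0 -> 0
  row 30 [11110]: F1=0 F2=0 -> 0
  row 31 [11111]: F1=0 F2=0 -> 0
Full result column, 8 rows per line (p,q fixed per line; r,s,t runs 000..111 left to right):
  rows 0-7 [p,q=00]: 11111111  (ones: 8)
  rows 8-15 [p,q=01]: 11010001  (ones: 4)
  rows 16-23 [p,q=10]: 11111111  (ones: 8)
  rows 24-31 [p,q=11]: 00110000  (ones: 2)
Disagreements = 8+4+8+2 = 22

22


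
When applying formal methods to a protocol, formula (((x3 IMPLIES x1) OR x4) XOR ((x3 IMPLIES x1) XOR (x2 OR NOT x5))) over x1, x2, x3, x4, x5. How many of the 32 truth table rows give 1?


Formula: (((x3 IMPLIES x1) OR x4) XOR ((x3 IMPLIES x1) XOR (x2 OR NOT x5))) over 5 vars (32 rows)
Evaluate each row (x1, x2, x3, x4, x5 as bits, MSB first):
  row 0 [00000]: (((0 IMPLIES 0) OR 0) XOR ((0 IMPLIES 0) XOR (0 OR NOT 0))) -> 1
  row 1 [00001]: (((0 IMPLIES 0) OR 0) XOR ((0 IMPLIES 0) XOR (0 OR NOT 1))) -> 0
  row 2 [00010]: (((0 IMPLIES 0) OR 1) XOR ((0 IMPLIES 0) XOR (0 OR NOT 0))) -> 1
  row 3 [00011]: (((0 IMPLIES 0) OR 1) XOR ((0 IMPLIES 0) XOR (0 OR NOT 1))) -> 0
  row 4 [00100]: (((1 IMPLIES 0) OR 0) XOR ((1 IMPLIES 0) XOR (0 OR NOT 0))) -> 1
  row 5 [00101]: (((1 IMPLIES 0) OR 0) XOR ((1 IMPLIES 0) XOR (0 OR NOT 1))) -> 0
  row 6 [00110]: (((1 IMPLIES 0) OR 1) XOR ((1 IMPLIES 0) XOR (0 OR NOT 0))) -> 0
  row 7 [00111]: (((1 IMPLIES 0) OR 1) XOR ((1 IMPLIES 0) XOR (0 OR NOT 1))) -> 1
  row 8 [01000]: (((0 IMPLIES 0) OR 0) XOR ((0 IMPLIES 0) XOR (1 OR NOT 0))) -> 1
  row 9 [01001]: (((0 IMPLIES 0) OR 0) XOR ((0 IMPLIES 0) XOR (1 OR NOT 1))) -> 1
  row 10 [01010]: (((0 IMPLIES 0) OR 1) XOR ((0 IMPLIES 0) XOR (1 OR NOT 0))) -> 1
  row 11 [01011]: (((0 IMPLIES 0) OR 1) XOR ((0 IMPLIES 0) XOR (1 OR NOT 1))) -> 1
  row 12 [01100]: (((1 IMPLIES 0) OR 0) XOR ((1 IMPLIES 0) XOR (1 OR NOT 0))) -> 1
  row 13 [01101]: (((1 IMPLIES 0) OR 0) XOR ((1 IMPLIES 0) XOR (1 OR NOT 1))) -> 1
  row 14 [01110]: (((1 IMPLIES 0) OR 1) XOR ((1 IMPLIES 0) XOR (1 OR NOT 0))) -> 0
  row 15 [01111]: (((1 IMPLIES 0) OR 1) XOR ((1 IMPLIES 0) XOR (1 OR NOT 1))) -> 0
  row 16 [10000]: (((0 IMPLIES 1) OR 0) XOR ((0 IMPLIES 1) XOR (0 OR NOT 0))) -> 1
  row 17 [10001]: (((0 IMPLIES 1) OR 0) XOR ((0 IMPLIES 1) XOR (0 OR NOT 1))) -> 0
  row 18 [10010]: (((0 IMPLIES 1) OR 1) XOR ((0 IMPLIES 1) XOR (0 OR NOT 0))) -> 1
  row 19 [10011]: (((0 IMPLIES 1) OR 1) XOR ((0 IMPLIES 1) XOR (0 OR NOT 1))) -> 0
  row 20 [10100]: (((1 IMPLIES 1) OR 0) XOR ((1 IMPLIES 1) XOR (0 OR NOT 0))) -> 1
  row 21 [10101]: (((1 IMPLIES 1) OR 0) XOR ((1 IMPLIES 1) XOR (0 OR NOT 1))) -> 0
  row 22 [10110]: (((1 IMPLIES 1) OR 1) XOR ((1 IMPLIES 1) XOR (0 OR NOT 0))) -> 1
  row 23 [10111]: (((1 IMPLIES 1) OR 1) XOR ((1 IMPLIES 1) XOR (0 OR NOT 1))) -> 0
  row 24 [11000]: (((0 IMPLIES 1) OR 0) XOR ((0 IMPLIES 1) XOR (1 OR NOT 0))) -> 1
  row 25 [11001]: (((0 IMPLIES 1) OR 0) XOR ((0 IMPLIES 1) XOR (1 OR NOT 1))) -> 1
  row 26 [11010]: (((0 IMPLIES 1) OR 1) XOR ((0 IMPLIES 1) XOR (1 OR NOT 0))) -> 1
  row 27 [11011]: (((0 IMPLIES 1) OR 1) XOR ((0 IMPLIES 1) XOR (1 OR NOT 1))) -> 1
  row 28 [11100]: (((1 IMPLIES 1) OR 0) XOR ((1 IMPLIES 1) XOR (1 OR NOT 0))) -> 1
  row 29 [11101]: (((1 IMPLIES 1) OR 0) XOR ((1 IMPLIES 1) XOR (1 OR NOT 1))) -> 1
  row 30 [11110]: (((1 IMPLIES 1) OR 1) XOR ((1 IMPLIES 1) XOR (1 OR NOT 0))) -> 1
  row 31 [11111]: (((1 IMPLIES 1) OR 1) XOR ((1 IMPLIES 1) XOR (1 OR NOT 1))) -> 1
Full result column, 8 rows per line (x1,x2 fixed per line; x3,x4,x5 runs 000..111 left to right):
  rows 0-7 [x1,x2=00]: 10101001  (ones: 4)
  rows 8-15 [x1,x2=01]: 11111100  (ones: 6)
  rows 16-23 [x1,x2=10]: 10101010  (ones: 4)
  rows 24-31 [x1,x2=11]: 11111111  (ones: 8)
Count of 1-rows = 4+6+4+8 = 22

22


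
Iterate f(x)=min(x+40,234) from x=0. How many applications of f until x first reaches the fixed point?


Step 1: x=0, cap=234, increment=40
Step 2: x grows by 40 each step until capped at 234; fixed point is x=234
Step 3: iterations = ceil(234/40) = 6

6


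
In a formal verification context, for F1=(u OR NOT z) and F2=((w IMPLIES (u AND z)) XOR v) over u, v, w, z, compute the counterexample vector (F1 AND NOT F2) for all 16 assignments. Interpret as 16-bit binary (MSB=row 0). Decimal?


F1 = (u OR NOT z)
F2 = ((w IMPLIES (u AND z)) XOR v)
Counterexample to F1=>F2 is where F1=1 and F2=0.
Evaluate each row (bits = u,v,w,z, MSB first):
  row 0 [0000]: F1=1 F2=1 -> F1&~F2 -> 0
  row 1 [0001]: F1=0 F2=1 -> F1&~F2 -> 0
  row 2 [0010]: F1=1 F2=0 -> F1&~F2 -> 1
  row 3 [0011]: F1=0 F2=0 -> F1&~F2 -> 0
  row 4 [0100]: F1=1 F2=0 -> F1&~F2 -> 1
  row 5 [0101]: F1=0 F2=0 -> F1&~F2 -> 0
  row 6 [0110]: F1=1 F2=1 -> F1&~F2 -> 0
  row 7 [0111]: F1=0 F2=1 -> F1&~F2 -> 0
  row 8 [1000]: F1=1 F2=1 -> F1&~F2 -> 0
  row 9 [1001]: F1=1 F2=1 -> F1&~F2 -> 0
  row 10 [1010]: F1=1 F2=0 -> F1&~F2 -> 1
  row 11 [1011]: F1=1 F2=1 -> F1&~F2 -> 0
  row 12 [1100]: F1=1 F2=0 -> F1&~F2 -> 1
  row 13 [1101]: F1=1 F2=0 -> F1&~F2 -> 1
  row 14 [1110]: F1=1 F2=1 -> F1&~F2 -> 0
  row 15 [1111]: F1=1 F2=0 -> F1&~F2 -> 1
Full result column, 4 rows per line (u,v fixed per line; w,z runs 00..11 left to right):
  rows 0-3 [u,v=00]: 0010  = hex 2
  rows 4-7 [u,v=01]: 1000  = hex 8
  rows 8-11 [u,v=10]: 0010  = hex 2
  rows 12-15 [u,v=11]: 1101  = hex D
Counterexample vector (row 0 .. row 15) = 0010100000101101
Output column grouped in 4s = 0010 1000 0010 1101 = 0x282D
Convert to decimal digit by digit (value = value*16 + digit):
  2 -> 2
  2*16 + 8 = 40
  40*16 + 2 = 642
  642*16 + 13 (D) = 10285
Decimal = 10285

10285


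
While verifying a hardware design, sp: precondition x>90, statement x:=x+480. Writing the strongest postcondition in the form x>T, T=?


Formula: sp(P, x:=E) = exists old_x. (x = E[old_x/x]) AND P[old_x/x] (old_x is the value of x before the assignment; eliminate old_x by solving x = E[old_x/x] for old_x)
Step 1: Precondition P: x>90, i.e. old_x > 90
Step 2: Assignment gives x = old_x + 480, so old_x = x - 480
Step 3: Substitute into P: x - 480 > 90
Step 4: Simplify: x > 90+480 = 570

570


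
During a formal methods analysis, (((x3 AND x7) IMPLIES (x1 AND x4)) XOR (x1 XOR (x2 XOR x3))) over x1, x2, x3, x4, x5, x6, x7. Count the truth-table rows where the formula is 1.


Formula: (((x3 AND x7) IMPLIES (x1 AND x4)) XOR (x1 XOR (x2 XOR x3))) over 7 vars (128 rows)
Evaluate each row (x1, x2, x3, x4, x5, x6, x7 as bits, MSB first):
  row 0 [0000000]: (((0 AND 0) IMPLIES (0 AND 0)) XOR (0 XOR (0 XOR 0))) -> 1
  row 1 [0000001]: (((0 AND 1) IMPLIES (0 AND 0)) XOR (0 XOR (0 XOR 0))) -> 1
  row 2 [0000010]: (((0 AND 0) IMPLIES (0 AND 0)) XOR (0 XOR (0 XOR 0))) -> 1
  row 3 [0000011]: (((0 AND 1) IMPLIES (0 AND 0)) XOR (0 XOR (0 XOR 0))) -> 1
  row 4 [0000100]: (((0 AND 0) IMPLIES (0 AND 0)) XOR (0 XOR (0 XOR 0))) -> 1
  (every remaining row is evaluated the same way; all 128 results are listed next)
Full result column, 8 rows per line (x1,x2,x3,x4 fixed per line; x5,x6,x7 runs 000..111 left to right):
  rows 0-7 [x1,x2,x3,x4=0000]: 11111111  (ones: 8)
  rows 8-15 [x1,x2,x3,x4=0001]: 11111111  (ones: 8)
  rows 16-23 [x1,x2,x3,x4=0010]: 01010101  (ones: 4)
  rows 24-31 [x1,x2,x3,x4=0011]: 01010101  (ones: 4)
  rows 32-39 [x1,x2,x3,x4=0100]: 00000000  (ones: 0)
  rows 40-47 [x1,x2,x3,x4=0101]: 00000000  (ones: 0)
  rows 48-55 [x1,x2,x3,x4=0110]: 10101010  (ones: 4)
  rows 56-63 [x1,x2,x3,x4=0111]: 10101010  (ones: 4)
  rows 64-71 [x1,x2,x3,x4=1000]: 00000000  (ones: 0)
  rows 72-79 [x1,x2,x3,x4=1001]: 00000000  (ones: 0)
  rows 80-87 [x1,x2,x3,x4=1010]: 10101010  (ones: 4)
  rows 88-95 [x1,x2,x3,x4=1011]: 11111111  (ones: 8)
  rows 96-103 [x1,x2,x3,x4=1100]: 11111111  (ones: 8)
  rows 104-111 [x1,x2,x3,x4=1101]: 11111111  (ones: 8)
  rows 112-119 [x1,x2,x3,x4=1110]: 01010101  (ones: 4)
  rows 120-127 [x1,x2,x3,x4=1111]: 00000000  (ones: 0)
Count of 1-rows = 8+8+4+4+0+0+4+4+0+0+4+8+8+8+4+0 = 64

64


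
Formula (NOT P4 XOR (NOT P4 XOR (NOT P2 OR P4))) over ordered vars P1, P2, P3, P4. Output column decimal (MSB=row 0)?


Formula: (NOT P4 XOR (NOT P4 XOR (NOT P2 OR P4))) over P1, P2, P3, P4 (16 rows)
Evaluate each row (bits = P1,P2,P3,P4, MSB first):
  row 0 [0000]: (NOT 0 XOR (NOT 0 XOR (NOT 0 OR 0))) -> 1
  row 1 [0001]: (NOT 1 XOR (NOT 1 XOR (NOT 0 OR 1))) -> 1
  row 2 [0010]: (NOT 0 XOR (NOT 0 XOR (NOT 0 OR 0))) -> 1
  row 3 [0011]: (NOT 1 XOR (NOT 1 XOR (NOT 0 OR 1))) -> 1
  row 4 [0100]: (NOT 0 XOR (NOT 0 XOR (NOT 1 OR 0))) -> 0
  row 5 [0101]: (NOT 1 XOR (NOT 1 XOR (NOT 1 OR 1))) -> 1
  row 6 [0110]: (NOT 0 XOR (NOT 0 XOR (NOT 1 OR 0))) -> 0
  row 7 [0111]: (NOT 1 XOR (NOT 1 XOR (NOT 1 OR 1))) -> 1
  row 8 [1000]: (NOT 0 XOR (NOT 0 XOR (NOT 0 OR 0))) -> 1
  row 9 [1001]: (NOT 1 XOR (NOT 1 XOR (NOT 0 OR 1))) -> 1
  row 10 [1010]: (NOT 0 XOR (NOT 0 XOR (NOT 0 OR 0))) -> 1
  row 11 [1011]: (NOT 1 XOR (NOT 1 XOR (NOT 0 OR 1))) -> 1
  row 12 [1100]: (NOT 0 XOR (NOT 0 XOR (NOT 1 OR 0))) -> 0
  row 13 [1101]: (NOT 1 XOR (NOT 1 XOR (NOT 1 OR 1))) -> 1
  row 14 [1110]: (NOT 0 XOR (NOT 0 XOR (NOT 1 OR 0))) -> 0
  row 15 [1111]: (NOT 1 XOR (NOT 1 XOR (NOT 1 OR 1))) -> 1
Full result column, 4 rows per line (P1,P2 fixed per line; P3,P4 runs 00..11 left to right):
  rows 0-3 [P1,P2=00]: 1111  = hex F
  rows 4-7 [P1,P2=01]: 0101  = hex 5
  rows 8-11 [P1,P2=10]: 1111  = hex F
  rows 12-15 [P1,P2=11]: 0101  = hex 5
Output column (row 0 .. row 15) = 1111010111110101
Output column grouped in 4s = 1111 0101 1111 0101 = 0xF5F5
Convert to decimal digit by digit (value = value*16 + digit):
  F -> 15
  15*16 + 5 = 245
  245*16 + 15 (F) = 3935
  3935*16 + 5 = 62965
Decimal = 62965

62965


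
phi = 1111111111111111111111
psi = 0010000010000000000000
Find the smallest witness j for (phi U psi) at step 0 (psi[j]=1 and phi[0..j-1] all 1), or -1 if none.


(phi U psi) at 0: need smallest j with psi[j]=1 and phi[i]=1 for all i in [0,j).
Scan from step 0:
  step 0: phi=1, psi=0 -> continue
  step 1: phi=1, psi=0 -> continue
  step 2: psi=1 and phi held for [0,2) -> witness found
Witness step = 2

2


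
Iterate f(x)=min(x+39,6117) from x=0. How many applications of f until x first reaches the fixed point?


Step 1: x=0, cap=6117, increment=39
Step 2: x grows by 39 each step until capped at 6117; fixed point is x=6117
Step 3: iterations = ceil(6117/39) = 157

157


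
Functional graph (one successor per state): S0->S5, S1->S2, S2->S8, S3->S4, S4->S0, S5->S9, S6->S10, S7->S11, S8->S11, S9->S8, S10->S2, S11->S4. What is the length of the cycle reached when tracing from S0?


Trace from S0 until a state repeats:
  S0 -> S5 -> S9 -> S8 -> S11 -> S4 -> S0
S0 first seen at step 0, revisited at step 6.
Cycle length = 6 - 0 = 6

6


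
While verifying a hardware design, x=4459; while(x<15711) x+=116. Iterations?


Step 1: x goes from 4459 toward 15711 by 116; the body runs while x<15711, so iterations = ceil((bound-start)/step)
Step 2: Distance=11252
Step 3: ceil(11252/116)=97

97


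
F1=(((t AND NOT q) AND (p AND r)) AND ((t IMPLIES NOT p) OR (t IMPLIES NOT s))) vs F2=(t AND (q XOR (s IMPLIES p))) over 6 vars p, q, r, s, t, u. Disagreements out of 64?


F1 = (((t AND NOT q) AND (p AND r)) AND ((t IMPLIES NOT p) OR (t IMPLIES NOT s)))
F2 = (t AND (q XOR (s IMPLIES p)))
Evaluate both on each of 64 rows (bits = p,q,r,s,t,u):
  row 0 [000000]: F1=0 F2=0 -> 0
  row 1 [000001]: F1=0 F2=0 -> 0
  row 2 [000010]: F1=0 F2=1 (differ) -> 1
  row 3 [000011]: F1=0 F2=1 (differ) -> 1
  row 4 [000100]: F1=0 F2=0 -> 0
  (every remaining row is evaluated the same way; all 64 results are listed next)
Full result column, 8 rows per line (p,q,r fixed per line; s,t,u runs 000..111 left to right):
  rows 0-7 [p,q,r=000]: 00110000  (ones: 2)
  rows 8-15 [p,q,r=001]: 00110000  (ones: 2)
  rows 16-23 [p,q,r=010]: 00000011  (ones: 2)
  rows 24-31 [p,q,r=011]: 00000011  (ones: 2)
  rows 32-39 [p,q,r=100]: 00110011  (ones: 4)
  rows 40-47 [p,q,r=101]: 00000011  (ones: 2)
  rows 48-55 [p,q,r=110]: 00000000  (ones: 0)
  rows 56-63 [p,q,r=111]: 00000000  (ones: 0)
Disagreements = 2+2+2+2+4+2+0+0 = 14

14


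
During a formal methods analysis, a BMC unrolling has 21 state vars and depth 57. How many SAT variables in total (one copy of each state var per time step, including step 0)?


BMC unrolls to depth k, creating one copy of each state var for steps 0..k.
Step count = 57 + 1 = 58 (steps 0 through 57)
Vars per step = 21
Total = 21 * 58 = 1218

1218


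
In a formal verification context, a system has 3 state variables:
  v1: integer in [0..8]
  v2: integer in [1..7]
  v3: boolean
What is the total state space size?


State space = product of domain sizes of all variables.
Domain sizes:
  v1 (integer in [0..8]): 9
  v2 (integer in [1..7]): 7
  v3 (boolean): 2
Product = 9 * 7 * 2 = 126

126


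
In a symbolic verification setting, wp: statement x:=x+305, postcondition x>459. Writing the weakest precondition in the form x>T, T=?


Formula: wp(x:=E, P) = P[E/x] (substitute E for x in postcondition)
Step 1: Postcondition: x>459
Step 2: Substitute x+305 for x: x+305>459
Step 3: Solve for x: x > 459-305 = 154

154
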